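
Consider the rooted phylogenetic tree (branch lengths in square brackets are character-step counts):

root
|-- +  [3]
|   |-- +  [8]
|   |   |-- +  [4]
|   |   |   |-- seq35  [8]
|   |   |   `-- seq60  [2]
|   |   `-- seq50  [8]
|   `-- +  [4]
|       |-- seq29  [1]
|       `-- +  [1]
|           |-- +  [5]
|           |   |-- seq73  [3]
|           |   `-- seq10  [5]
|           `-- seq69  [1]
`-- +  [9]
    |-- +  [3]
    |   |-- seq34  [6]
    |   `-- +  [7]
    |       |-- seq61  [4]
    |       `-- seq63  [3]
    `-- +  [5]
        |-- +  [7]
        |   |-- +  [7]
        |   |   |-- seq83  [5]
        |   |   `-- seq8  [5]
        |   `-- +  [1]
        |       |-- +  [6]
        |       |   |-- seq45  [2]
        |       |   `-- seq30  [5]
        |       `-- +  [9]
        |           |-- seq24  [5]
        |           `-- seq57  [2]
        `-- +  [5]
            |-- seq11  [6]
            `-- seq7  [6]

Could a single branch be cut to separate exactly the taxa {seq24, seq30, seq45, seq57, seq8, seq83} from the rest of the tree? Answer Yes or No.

The most recent common ancestor of these taxa subtends ((seq83,seq8),((seq45,seq30),(seq24,seq57))).
That clade has exactly 6 tips — every listed taxon and nothing else — so the group is monophyletic.

Yes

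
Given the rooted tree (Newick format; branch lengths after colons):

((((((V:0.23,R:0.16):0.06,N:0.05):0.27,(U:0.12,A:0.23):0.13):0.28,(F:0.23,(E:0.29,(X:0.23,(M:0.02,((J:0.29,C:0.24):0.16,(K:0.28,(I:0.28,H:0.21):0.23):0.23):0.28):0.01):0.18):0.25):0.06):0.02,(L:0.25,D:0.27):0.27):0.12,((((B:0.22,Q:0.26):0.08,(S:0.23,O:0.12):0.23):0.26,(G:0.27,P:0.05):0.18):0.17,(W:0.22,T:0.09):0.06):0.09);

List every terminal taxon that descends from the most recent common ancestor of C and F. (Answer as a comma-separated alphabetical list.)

C, E, F, H, I, J, K, M, X

Tracing C: it sits inside (J,C).
Tracing F: it sits inside (F,(E,(X,(M,((J,C),(K,(I,H))))))).
The smallest clade enclosing both is (F,(E,(X,(M,((J,C),(K,(I,H))))))); the answer is its 9 terminal taxa in alphabetical order.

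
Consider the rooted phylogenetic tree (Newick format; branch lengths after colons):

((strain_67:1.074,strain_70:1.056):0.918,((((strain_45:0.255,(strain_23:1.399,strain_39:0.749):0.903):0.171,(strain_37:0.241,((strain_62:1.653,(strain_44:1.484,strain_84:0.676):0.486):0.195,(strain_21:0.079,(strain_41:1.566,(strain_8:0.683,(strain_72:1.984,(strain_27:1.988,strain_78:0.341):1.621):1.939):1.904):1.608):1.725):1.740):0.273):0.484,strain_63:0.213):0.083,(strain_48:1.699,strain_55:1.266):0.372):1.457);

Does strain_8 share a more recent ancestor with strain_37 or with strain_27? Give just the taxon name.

strain_27

The MRCA of strain_8 and strain_27 subtends (strain_8,(strain_72,(strain_27,strain_78))) (4 taxa).
The MRCA of strain_8 and strain_37 subtends (strain_37,((strain_62,(strain_44,strain_84)),(strain_21,(strain_41,(strain_8,(strain_72,(strain_27,strain_78))))))) (10 taxa).
The first is nested inside the second, so strain_8 shares a more recent common ancestor with strain_27.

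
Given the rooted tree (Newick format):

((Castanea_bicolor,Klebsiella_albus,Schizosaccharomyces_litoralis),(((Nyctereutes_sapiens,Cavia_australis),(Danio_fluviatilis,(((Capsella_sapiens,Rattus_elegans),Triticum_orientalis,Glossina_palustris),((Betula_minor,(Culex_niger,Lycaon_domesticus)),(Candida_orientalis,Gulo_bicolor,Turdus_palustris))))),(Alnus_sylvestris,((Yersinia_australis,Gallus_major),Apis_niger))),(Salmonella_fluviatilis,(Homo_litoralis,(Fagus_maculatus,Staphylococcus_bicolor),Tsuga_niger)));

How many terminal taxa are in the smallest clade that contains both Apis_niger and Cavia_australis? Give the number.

17

The MRCA of Apis_niger and Cavia_australis is the node subtending (((Nyctereutes_sapiens,Cavia_australis),(Danio_fluviatilis,(((Capsella_sapiens,Rattus_elegans),Triticum_orientalis,Glossina_palustris),((Betula_minor,(Culex_niger,Lycaon_domesticus)),(Candida_orientalis,Gulo_bicolor,Turdus_palustris))))),(Alnus_sylvestris,((Yersinia_australis,Gallus_major),Apis_niger))).
That clade contains 17 terminal taxa: Alnus_sylvestris, Apis_niger, Betula_minor, Candida_orientalis, Capsella_sapiens, Cavia_australis, Culex_niger, Danio_fluviatilis, Gallus_major, Glossina_palustris, Gulo_bicolor, Lycaon_domesticus, Nyctereutes_sapiens, Rattus_elegans, Triticum_orientalis, Turdus_palustris, Yersinia_australis.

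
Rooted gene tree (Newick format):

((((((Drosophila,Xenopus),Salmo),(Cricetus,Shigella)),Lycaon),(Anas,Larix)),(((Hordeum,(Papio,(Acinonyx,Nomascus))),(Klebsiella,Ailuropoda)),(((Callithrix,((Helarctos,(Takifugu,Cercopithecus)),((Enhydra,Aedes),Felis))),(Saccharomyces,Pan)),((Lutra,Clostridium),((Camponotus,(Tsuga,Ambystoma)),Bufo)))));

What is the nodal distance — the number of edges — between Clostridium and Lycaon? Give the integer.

The MRCA of Clostridium and Lycaon is the root of the tree.
From Clostridium up to that node: 5 branches. From Lycaon up to the same node: 3 branches. Total: 5 + 3 = 8.

8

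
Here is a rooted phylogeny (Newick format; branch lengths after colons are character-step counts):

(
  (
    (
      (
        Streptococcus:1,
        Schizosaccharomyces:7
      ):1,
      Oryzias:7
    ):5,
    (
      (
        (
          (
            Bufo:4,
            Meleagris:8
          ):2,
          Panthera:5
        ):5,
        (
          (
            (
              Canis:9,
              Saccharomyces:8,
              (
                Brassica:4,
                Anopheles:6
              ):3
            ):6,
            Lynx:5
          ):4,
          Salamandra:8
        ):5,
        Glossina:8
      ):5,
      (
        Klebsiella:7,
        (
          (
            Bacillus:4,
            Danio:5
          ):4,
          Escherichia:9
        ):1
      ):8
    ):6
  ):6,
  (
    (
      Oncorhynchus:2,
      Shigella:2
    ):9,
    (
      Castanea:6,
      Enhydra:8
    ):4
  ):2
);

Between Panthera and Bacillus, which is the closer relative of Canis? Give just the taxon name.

The MRCA of Canis and Panthera subtends (((Bufo,Meleagris),Panthera),(((Canis,Saccharomyces,(Brassica,Anopheles)),Lynx),Salamandra),Glossina) (10 taxa).
The MRCA of Canis and Bacillus subtends ((((Bufo,Meleagris),Panthera),(((Canis,Saccharomyces,(Brassica,Anopheles)),Lynx),Salamandra),Glossina),(Klebsiella,((Bacillus,Danio),Escherichia))) (14 taxa).
The first is nested inside the second, so Canis shares a more recent common ancestor with Panthera.

Panthera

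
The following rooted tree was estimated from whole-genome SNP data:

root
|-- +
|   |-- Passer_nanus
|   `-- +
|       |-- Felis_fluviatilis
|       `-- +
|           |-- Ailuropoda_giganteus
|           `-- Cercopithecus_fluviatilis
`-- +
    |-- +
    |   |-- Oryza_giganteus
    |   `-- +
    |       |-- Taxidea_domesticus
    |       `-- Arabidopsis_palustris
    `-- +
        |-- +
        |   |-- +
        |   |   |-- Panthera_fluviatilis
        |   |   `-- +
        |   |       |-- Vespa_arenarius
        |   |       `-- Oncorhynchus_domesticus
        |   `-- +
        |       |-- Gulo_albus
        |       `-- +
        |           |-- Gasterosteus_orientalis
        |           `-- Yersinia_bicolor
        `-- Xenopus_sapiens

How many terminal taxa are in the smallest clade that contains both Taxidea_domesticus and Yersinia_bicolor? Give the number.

The MRCA of Taxidea_domesticus and Yersinia_bicolor is the node subtending ((Oryza_giganteus,(Taxidea_domesticus,Arabidopsis_palustris)),(((Panthera_fluviatilis,(Vespa_arenarius,Oncorhynchus_domesticus)),(Gulo_albus,(Gasterosteus_orientalis,Yersinia_bicolor))),Xenopus_sapiens)).
That clade contains 10 terminal taxa: Arabidopsis_palustris, Gasterosteus_orientalis, Gulo_albus, Oncorhynchus_domesticus, Oryza_giganteus, Panthera_fluviatilis, Taxidea_domesticus, Vespa_arenarius, Xenopus_sapiens, Yersinia_bicolor.

10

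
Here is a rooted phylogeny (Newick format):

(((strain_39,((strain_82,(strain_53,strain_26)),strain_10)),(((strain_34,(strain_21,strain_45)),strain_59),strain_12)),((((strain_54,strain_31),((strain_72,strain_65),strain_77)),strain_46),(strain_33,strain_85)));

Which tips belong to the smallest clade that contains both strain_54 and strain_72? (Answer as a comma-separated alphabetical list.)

strain_31, strain_54, strain_65, strain_72, strain_77

Tracing strain_54: it sits inside (strain_54,strain_31).
Tracing strain_72: it sits inside (strain_72,strain_65).
The smallest clade enclosing both is ((strain_54,strain_31),((strain_72,strain_65),strain_77)); the answer is its 5 terminal taxa in alphabetical order.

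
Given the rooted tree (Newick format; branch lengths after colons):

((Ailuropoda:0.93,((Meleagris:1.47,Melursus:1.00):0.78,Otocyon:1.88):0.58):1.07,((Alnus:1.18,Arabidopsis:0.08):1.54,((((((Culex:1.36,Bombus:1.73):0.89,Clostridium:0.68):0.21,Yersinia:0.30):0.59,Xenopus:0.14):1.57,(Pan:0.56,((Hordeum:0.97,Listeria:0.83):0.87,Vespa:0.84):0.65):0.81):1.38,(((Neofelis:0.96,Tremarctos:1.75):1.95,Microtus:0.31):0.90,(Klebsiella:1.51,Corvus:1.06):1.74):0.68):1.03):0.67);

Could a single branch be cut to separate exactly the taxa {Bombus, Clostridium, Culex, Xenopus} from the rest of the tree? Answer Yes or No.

No

The MRCA of the listed taxa subtends ((((Culex,Bombus),Clostridium),Yersinia),Xenopus).
That clade also contains Yersinia, which is not in the proposed group, so the group is not monophyletic.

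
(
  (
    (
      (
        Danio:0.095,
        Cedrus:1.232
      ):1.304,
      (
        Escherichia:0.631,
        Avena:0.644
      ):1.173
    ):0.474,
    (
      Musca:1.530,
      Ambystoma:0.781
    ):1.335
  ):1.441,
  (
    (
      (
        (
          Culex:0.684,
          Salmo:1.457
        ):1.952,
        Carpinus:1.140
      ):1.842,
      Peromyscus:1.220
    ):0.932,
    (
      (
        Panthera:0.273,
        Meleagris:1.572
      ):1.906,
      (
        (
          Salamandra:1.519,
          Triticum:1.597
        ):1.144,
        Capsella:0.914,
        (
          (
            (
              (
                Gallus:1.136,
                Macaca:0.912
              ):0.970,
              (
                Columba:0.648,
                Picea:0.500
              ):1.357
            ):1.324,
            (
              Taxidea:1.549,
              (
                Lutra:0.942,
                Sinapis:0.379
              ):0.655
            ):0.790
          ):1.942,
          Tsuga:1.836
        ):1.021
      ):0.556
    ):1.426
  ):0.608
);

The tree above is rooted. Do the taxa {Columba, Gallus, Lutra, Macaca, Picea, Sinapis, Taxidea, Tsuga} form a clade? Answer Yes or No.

Yes

The most recent common ancestor of these taxa subtends ((((Gallus,Macaca),(Columba,Picea)),(Taxidea,(Lutra,Sinapis))),Tsuga).
That clade has exactly 8 tips — every listed taxon and nothing else — so the group is monophyletic.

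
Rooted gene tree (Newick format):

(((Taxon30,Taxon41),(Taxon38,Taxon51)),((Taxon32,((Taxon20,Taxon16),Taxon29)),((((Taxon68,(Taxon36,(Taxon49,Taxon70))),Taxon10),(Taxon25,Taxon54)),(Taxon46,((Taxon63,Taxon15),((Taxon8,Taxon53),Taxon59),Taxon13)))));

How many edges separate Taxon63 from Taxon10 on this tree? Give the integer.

7

The MRCA of Taxon63 and Taxon10 is the node subtending ((((Taxon68,(Taxon36,(Taxon49,Taxon70))),Taxon10),(Taxon25,Taxon54)),(Taxon46,((Taxon63,Taxon15),((Taxon8,Taxon53),Taxon59),Taxon13))).
From Taxon63 up to that node: 4 branches. From Taxon10 up to the same node: 3 branches. Total: 4 + 3 = 7.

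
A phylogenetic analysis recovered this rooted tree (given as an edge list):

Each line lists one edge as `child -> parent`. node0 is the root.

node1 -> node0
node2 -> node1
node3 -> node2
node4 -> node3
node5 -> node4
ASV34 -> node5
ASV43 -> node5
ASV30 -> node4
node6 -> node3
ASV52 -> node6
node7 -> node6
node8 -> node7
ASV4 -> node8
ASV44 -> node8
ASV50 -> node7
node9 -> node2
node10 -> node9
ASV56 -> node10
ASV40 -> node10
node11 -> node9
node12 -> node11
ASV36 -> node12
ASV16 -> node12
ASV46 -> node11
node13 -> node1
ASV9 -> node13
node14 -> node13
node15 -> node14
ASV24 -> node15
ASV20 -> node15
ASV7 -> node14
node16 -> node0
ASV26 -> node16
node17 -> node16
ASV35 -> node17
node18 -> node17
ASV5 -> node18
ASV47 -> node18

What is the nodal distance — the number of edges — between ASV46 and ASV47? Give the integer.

The MRCA of ASV46 and ASV47 is the root of the tree.
From ASV46 up to that node: 5 branches. From ASV47 up to the same node: 4 branches. Total: 5 + 4 = 9.

9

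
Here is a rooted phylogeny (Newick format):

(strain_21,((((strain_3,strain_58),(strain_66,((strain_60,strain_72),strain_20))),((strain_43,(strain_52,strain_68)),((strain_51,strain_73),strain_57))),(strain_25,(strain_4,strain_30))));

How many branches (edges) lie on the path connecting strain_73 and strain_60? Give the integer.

9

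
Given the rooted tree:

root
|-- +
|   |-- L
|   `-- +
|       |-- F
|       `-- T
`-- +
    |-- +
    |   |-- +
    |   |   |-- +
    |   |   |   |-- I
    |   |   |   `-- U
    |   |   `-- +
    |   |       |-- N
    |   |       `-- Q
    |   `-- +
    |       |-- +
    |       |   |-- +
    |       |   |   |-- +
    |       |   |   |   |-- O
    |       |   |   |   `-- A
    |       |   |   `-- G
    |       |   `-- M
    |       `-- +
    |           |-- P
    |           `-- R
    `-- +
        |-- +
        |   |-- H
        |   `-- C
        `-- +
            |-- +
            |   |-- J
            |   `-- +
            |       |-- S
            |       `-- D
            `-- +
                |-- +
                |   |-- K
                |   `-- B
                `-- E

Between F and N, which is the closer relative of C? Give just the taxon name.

The MRCA of C and N subtends ((((I,U),(N,Q)),((((O,A),G),M),(P,R))),((H,C),((J,(S,D)),((K,B),E)))) (18 taxa).
The MRCA of C and F is the root, subtending the entire tree (21 taxa).
The first is nested inside the second, so C shares a more recent common ancestor with N.

N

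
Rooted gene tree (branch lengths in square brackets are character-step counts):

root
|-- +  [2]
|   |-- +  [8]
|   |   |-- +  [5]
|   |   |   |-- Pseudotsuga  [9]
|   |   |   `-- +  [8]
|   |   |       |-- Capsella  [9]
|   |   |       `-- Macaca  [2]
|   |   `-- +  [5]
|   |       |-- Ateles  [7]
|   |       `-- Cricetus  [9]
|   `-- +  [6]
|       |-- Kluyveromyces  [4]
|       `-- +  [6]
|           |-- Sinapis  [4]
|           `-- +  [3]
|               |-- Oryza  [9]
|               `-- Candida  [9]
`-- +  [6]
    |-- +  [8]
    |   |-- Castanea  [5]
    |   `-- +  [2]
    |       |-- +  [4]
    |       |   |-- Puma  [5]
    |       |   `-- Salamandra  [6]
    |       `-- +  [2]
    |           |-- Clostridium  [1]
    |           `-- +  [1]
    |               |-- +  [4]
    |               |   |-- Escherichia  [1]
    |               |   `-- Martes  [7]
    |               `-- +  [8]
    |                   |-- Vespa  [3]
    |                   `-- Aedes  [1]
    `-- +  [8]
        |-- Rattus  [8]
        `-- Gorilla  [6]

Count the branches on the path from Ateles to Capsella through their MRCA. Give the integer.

5

The MRCA of Ateles and Capsella is the node subtending ((Pseudotsuga,(Capsella,Macaca)),(Ateles,Cricetus)).
From Ateles up to that node: 2 branches. From Capsella up to the same node: 3 branches. Total: 2 + 3 = 5.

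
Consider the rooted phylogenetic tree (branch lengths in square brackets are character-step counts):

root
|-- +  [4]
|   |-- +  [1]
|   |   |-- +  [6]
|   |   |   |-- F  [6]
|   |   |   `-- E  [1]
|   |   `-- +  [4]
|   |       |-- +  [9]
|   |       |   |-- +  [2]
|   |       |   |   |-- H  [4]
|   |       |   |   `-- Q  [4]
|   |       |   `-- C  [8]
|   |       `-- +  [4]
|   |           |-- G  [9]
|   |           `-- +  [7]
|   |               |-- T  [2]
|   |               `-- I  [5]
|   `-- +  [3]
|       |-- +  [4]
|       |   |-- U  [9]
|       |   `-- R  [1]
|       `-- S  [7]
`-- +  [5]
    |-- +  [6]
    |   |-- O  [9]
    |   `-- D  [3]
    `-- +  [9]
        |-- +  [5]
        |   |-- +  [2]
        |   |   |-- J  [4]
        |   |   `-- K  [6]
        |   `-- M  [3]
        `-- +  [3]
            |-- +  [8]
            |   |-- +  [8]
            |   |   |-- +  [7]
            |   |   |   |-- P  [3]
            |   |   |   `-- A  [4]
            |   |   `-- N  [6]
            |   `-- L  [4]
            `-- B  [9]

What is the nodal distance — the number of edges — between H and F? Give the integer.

The MRCA of H and F is the node subtending ((F,E),(((H,Q),C),(G,(T,I)))).
From H up to that node: 4 branches. From F up to the same node: 2 branches. Total: 4 + 2 = 6.

6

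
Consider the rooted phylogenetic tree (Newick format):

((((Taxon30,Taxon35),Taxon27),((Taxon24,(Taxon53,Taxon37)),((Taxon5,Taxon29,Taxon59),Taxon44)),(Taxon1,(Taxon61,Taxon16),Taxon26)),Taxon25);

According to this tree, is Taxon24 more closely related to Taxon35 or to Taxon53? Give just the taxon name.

The MRCA of Taxon24 and Taxon53 subtends (Taxon24,(Taxon53,Taxon37)) (3 taxa).
The MRCA of Taxon24 and Taxon35 subtends (((Taxon30,Taxon35),Taxon27),((Taxon24,(Taxon53,Taxon37)),((Taxon5,Taxon29,Taxon59),Taxon44)),(Taxon1,(Taxon61,Taxon16),Taxon26)) (14 taxa).
The first is nested inside the second, so Taxon24 shares a more recent common ancestor with Taxon53.

Taxon53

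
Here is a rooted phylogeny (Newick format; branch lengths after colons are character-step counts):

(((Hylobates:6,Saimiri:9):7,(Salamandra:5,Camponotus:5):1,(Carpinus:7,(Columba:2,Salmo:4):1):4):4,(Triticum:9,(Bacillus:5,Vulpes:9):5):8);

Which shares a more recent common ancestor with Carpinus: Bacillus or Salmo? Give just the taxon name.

Salmo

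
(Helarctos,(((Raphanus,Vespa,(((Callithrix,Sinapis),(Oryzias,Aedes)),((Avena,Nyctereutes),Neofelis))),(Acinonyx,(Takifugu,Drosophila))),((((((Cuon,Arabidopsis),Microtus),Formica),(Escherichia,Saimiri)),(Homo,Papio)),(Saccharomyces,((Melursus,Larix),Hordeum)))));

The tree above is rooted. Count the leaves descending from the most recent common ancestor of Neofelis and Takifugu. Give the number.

The MRCA of Neofelis and Takifugu is the node subtending ((Raphanus,Vespa,(((Callithrix,Sinapis),(Oryzias,Aedes)),((Avena,Nyctereutes),Neofelis))),(Acinonyx,(Takifugu,Drosophila))).
That clade contains 12 terminal taxa: Acinonyx, Aedes, Avena, Callithrix, Drosophila, Neofelis, Nyctereutes, Oryzias, Raphanus, Sinapis, Takifugu, Vespa.

12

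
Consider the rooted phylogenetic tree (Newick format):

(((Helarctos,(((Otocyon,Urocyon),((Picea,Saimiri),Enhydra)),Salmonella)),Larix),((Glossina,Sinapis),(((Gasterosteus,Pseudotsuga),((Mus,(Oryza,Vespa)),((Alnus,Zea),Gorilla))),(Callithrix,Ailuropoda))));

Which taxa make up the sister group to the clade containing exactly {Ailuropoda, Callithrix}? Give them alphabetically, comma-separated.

The clade containing exactly {Ailuropoda, Callithrix} attaches to the tree at the node subtending (((Gasterosteus,Pseudotsuga),((Mus,(Oryza,Vespa)),((Alnus,Zea),Gorilla))),(Callithrix,Ailuropoda)).
The other lineage descending from that same node — the sister group — is ((Gasterosteus,Pseudotsuga),((Mus,(Oryza,Vespa)),((Alnus,Zea),Gorilla))); its 8 tips in alphabetical order are the answer.

Alnus, Gasterosteus, Gorilla, Mus, Oryza, Pseudotsuga, Vespa, Zea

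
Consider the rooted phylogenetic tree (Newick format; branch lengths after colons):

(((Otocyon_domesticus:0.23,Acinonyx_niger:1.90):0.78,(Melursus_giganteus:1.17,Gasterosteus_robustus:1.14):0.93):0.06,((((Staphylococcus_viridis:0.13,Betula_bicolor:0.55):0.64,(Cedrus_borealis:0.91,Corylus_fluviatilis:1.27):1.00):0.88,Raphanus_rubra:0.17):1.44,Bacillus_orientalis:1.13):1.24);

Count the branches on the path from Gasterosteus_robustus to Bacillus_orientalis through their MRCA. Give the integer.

The MRCA of Gasterosteus_robustus and Bacillus_orientalis is the root of the tree.
From Gasterosteus_robustus up to that node: 3 branches. From Bacillus_orientalis up to the same node: 2 branches. Total: 3 + 2 = 5.

5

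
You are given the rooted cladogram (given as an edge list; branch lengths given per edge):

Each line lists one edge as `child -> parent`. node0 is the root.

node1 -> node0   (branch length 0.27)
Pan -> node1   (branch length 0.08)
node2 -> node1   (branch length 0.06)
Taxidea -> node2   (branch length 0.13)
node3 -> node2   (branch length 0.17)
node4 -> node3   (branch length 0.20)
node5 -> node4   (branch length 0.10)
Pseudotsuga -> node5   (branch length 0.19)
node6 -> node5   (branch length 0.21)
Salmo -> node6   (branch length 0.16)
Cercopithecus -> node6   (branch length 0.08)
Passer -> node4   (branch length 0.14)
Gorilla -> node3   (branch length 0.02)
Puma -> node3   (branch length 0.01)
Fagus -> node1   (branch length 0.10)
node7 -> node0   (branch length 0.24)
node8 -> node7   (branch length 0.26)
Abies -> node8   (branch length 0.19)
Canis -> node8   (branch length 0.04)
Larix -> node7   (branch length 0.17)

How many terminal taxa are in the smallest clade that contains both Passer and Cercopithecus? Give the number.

4

The MRCA of Passer and Cercopithecus is the node subtending ((Pseudotsuga,(Salmo,Cercopithecus)),Passer).
That clade contains 4 terminal taxa: Cercopithecus, Passer, Pseudotsuga, Salmo.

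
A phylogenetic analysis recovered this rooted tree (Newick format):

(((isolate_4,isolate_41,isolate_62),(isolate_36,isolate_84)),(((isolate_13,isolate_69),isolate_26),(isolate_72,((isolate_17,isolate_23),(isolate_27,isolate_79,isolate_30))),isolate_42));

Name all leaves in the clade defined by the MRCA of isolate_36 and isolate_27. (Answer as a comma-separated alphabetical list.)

Tracing isolate_36: it sits inside (isolate_36,isolate_84).
Tracing isolate_27: it sits inside (isolate_27,isolate_79,isolate_30).
The smallest clade enclosing both is the whole tree (their MRCA is the root), so the answer is all 15 tips in alphabetical order.

isolate_13, isolate_17, isolate_23, isolate_26, isolate_27, isolate_30, isolate_36, isolate_4, isolate_41, isolate_42, isolate_62, isolate_69, isolate_72, isolate_79, isolate_84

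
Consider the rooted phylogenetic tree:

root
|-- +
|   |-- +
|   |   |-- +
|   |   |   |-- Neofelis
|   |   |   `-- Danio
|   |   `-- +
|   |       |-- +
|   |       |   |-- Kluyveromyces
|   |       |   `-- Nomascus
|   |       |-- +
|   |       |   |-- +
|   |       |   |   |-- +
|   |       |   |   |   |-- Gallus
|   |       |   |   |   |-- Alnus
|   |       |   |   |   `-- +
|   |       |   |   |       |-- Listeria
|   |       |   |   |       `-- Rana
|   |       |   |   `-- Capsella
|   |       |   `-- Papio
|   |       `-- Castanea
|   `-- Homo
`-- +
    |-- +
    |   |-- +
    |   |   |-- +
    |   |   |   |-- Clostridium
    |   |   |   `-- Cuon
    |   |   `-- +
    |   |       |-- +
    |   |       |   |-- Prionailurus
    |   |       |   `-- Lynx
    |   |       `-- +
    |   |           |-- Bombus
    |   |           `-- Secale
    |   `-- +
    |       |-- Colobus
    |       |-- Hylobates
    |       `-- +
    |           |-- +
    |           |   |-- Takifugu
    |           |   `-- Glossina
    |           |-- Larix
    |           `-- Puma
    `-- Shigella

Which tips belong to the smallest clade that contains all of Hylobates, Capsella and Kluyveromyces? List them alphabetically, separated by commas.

Alnus, Bombus, Capsella, Castanea, Clostridium, Colobus, Cuon, Danio, Gallus, Glossina, Homo, Hylobates, Kluyveromyces, Larix, Listeria, Lynx, Neofelis, Nomascus, Papio, Prionailurus, Puma, Rana, Secale, Shigella, Takifugu

Tracing Hylobates: it sits inside (Colobus,Hylobates,((Takifugu,Glossina),Larix,Puma)).
Tracing Capsella: it sits inside ((Gallus,Alnus,(Listeria,Rana)),Capsella).
Tracing Kluyveromyces: it sits inside (Kluyveromyces,Nomascus).
The smallest clade enclosing all 3 is the whole tree (their MRCA is the root), so the answer is all 25 tips in alphabetical order.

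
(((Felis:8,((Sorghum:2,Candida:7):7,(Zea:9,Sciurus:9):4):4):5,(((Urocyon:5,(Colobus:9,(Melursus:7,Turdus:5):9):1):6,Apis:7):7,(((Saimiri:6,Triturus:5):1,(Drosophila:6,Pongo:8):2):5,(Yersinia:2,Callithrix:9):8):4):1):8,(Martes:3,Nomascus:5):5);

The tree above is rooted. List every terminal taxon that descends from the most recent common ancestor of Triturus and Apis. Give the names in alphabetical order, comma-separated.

Tracing Triturus: it sits inside (Saimiri,Triturus).
Tracing Apis: it sits inside ((Urocyon,(Colobus,(Melursus,Turdus))),Apis).
The smallest clade enclosing both is (((Urocyon,(Colobus,(Melursus,Turdus))),Apis),(((Saimiri,Triturus),(Drosophila,Pongo)),(Yersinia,Callithrix))); the answer is its 11 terminal taxa in alphabetical order.

Apis, Callithrix, Colobus, Drosophila, Melursus, Pongo, Saimiri, Triturus, Turdus, Urocyon, Yersinia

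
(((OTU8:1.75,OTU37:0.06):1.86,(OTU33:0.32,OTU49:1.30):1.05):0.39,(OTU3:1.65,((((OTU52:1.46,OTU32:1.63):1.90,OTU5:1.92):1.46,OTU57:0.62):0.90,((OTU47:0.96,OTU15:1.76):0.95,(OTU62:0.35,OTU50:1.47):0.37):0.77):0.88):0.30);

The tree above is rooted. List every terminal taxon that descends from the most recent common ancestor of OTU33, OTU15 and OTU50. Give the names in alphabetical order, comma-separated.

OTU15, OTU3, OTU32, OTU33, OTU37, OTU47, OTU49, OTU5, OTU50, OTU52, OTU57, OTU62, OTU8

Tracing OTU33: it sits inside (OTU33,OTU49).
Tracing OTU15: it sits inside (OTU47,OTU15).
Tracing OTU50: it sits inside (OTU62,OTU50).
The smallest clade enclosing all 3 is the whole tree (their MRCA is the root), so the answer is all 13 tips in alphabetical order.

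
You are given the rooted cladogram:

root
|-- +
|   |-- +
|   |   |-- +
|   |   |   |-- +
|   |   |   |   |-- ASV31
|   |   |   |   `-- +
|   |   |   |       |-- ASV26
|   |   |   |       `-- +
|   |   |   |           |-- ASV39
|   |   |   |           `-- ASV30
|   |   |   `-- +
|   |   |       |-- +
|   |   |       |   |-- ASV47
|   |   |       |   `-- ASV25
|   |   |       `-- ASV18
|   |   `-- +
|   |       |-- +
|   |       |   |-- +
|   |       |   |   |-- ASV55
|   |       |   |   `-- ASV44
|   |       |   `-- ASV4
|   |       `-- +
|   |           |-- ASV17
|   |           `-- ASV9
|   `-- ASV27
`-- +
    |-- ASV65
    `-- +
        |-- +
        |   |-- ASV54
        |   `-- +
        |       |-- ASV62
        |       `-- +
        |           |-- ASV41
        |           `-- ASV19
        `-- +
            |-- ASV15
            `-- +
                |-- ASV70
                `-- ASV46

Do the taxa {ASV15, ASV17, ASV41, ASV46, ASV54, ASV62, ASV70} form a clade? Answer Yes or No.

The MRCA of the listed taxa is the root, so the smallest clade containing them is the whole tree.
That clade also contains ASV18, ASV19, ASV25, ASV26, ASV27, ASV30, ASV31, ASV39, ASV4, ASV44, ASV47, ASV55, ASV65, ASV9, which are not in the proposed group, so the group is not monophyletic.

No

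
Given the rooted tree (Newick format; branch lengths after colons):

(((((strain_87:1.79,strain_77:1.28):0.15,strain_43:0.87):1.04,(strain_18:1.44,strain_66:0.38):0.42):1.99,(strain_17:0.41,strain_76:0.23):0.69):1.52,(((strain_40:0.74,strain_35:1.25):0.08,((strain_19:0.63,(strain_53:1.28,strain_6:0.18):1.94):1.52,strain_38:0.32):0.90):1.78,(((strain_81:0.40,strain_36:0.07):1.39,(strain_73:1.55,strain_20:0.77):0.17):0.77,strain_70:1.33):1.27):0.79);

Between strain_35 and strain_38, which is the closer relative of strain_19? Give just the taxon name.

The MRCA of strain_19 and strain_38 subtends ((strain_19,(strain_53,strain_6)),strain_38) (4 taxa).
The MRCA of strain_19 and strain_35 subtends ((strain_40,strain_35),((strain_19,(strain_53,strain_6)),strain_38)) (6 taxa).
The first is nested inside the second, so strain_19 shares a more recent common ancestor with strain_38.

strain_38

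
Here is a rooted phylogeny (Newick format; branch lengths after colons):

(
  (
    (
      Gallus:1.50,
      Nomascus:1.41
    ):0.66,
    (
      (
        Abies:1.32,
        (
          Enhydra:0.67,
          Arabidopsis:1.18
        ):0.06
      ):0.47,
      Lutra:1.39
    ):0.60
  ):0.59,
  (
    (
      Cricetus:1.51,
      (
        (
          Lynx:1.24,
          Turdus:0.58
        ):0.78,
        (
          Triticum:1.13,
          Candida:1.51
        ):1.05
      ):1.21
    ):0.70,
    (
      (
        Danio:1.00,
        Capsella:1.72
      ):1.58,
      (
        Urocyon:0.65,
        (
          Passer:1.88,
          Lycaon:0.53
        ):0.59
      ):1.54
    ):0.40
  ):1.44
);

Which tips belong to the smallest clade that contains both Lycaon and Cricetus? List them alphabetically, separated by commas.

Tracing Lycaon: it sits inside (Passer,Lycaon).
Tracing Cricetus: it sits inside (Cricetus,((Lynx,Turdus),(Triticum,Candida))).
The smallest clade enclosing both is ((Cricetus,((Lynx,Turdus),(Triticum,Candida))),((Danio,Capsella),(Urocyon,(Passer,Lycaon)))); the answer is its 10 terminal taxa in alphabetical order.

Candida, Capsella, Cricetus, Danio, Lycaon, Lynx, Passer, Triticum, Turdus, Urocyon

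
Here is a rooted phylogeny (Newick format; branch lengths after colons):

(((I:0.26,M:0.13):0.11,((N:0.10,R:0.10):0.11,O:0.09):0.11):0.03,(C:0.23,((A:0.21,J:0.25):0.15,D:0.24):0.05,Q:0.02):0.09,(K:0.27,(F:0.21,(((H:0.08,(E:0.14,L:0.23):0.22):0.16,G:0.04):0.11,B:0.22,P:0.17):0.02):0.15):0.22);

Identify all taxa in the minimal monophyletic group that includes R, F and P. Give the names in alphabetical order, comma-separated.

Tracing R: it sits inside (N,R).
Tracing F: it sits inside (F,(((H,(E,L)),G),B,P)).
Tracing P: it sits inside (((H,(E,L)),G),B,P).
The smallest clade enclosing all 3 is the whole tree (their MRCA is the root), so the answer is all 18 tips in alphabetical order.

A, B, C, D, E, F, G, H, I, J, K, L, M, N, O, P, Q, R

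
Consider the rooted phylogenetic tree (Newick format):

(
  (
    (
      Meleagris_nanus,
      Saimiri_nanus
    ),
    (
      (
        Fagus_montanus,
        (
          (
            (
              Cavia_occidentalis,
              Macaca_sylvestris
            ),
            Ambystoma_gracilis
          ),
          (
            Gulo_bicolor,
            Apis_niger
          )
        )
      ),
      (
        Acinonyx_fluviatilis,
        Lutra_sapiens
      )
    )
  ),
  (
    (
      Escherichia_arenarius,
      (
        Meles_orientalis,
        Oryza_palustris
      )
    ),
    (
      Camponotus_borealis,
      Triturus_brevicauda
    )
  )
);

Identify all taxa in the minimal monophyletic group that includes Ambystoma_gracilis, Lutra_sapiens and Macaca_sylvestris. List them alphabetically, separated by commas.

Acinonyx_fluviatilis, Ambystoma_gracilis, Apis_niger, Cavia_occidentalis, Fagus_montanus, Gulo_bicolor, Lutra_sapiens, Macaca_sylvestris

Tracing Ambystoma_gracilis: it sits inside ((Cavia_occidentalis,Macaca_sylvestris),Ambystoma_gracilis).
Tracing Lutra_sapiens: it sits inside (Acinonyx_fluviatilis,Lutra_sapiens).
Tracing Macaca_sylvestris: it sits inside (Cavia_occidentalis,Macaca_sylvestris).
The smallest clade enclosing all 3 is ((Fagus_montanus,(((Cavia_occidentalis,Macaca_sylvestris),Ambystoma_gracilis),(Gulo_bicolor,Apis_niger))),(Acinonyx_fluviatilis,Lutra_sapiens)); the answer is its 8 terminal taxa in alphabetical order.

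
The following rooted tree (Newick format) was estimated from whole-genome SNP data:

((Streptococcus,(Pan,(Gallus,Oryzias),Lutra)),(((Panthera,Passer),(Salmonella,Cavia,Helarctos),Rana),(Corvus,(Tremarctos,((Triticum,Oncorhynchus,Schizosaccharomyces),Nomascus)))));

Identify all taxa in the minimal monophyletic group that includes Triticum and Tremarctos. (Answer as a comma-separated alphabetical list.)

Nomascus, Oncorhynchus, Schizosaccharomyces, Tremarctos, Triticum

Tracing Triticum: it sits inside (Triticum,Oncorhynchus,Schizosaccharomyces).
Tracing Tremarctos: it sits inside (Tremarctos,((Triticum,Oncorhynchus,Schizosaccharomyces),Nomascus)).
The smallest clade enclosing both is (Tremarctos,((Triticum,Oncorhynchus,Schizosaccharomyces),Nomascus)); the answer is its 5 terminal taxa in alphabetical order.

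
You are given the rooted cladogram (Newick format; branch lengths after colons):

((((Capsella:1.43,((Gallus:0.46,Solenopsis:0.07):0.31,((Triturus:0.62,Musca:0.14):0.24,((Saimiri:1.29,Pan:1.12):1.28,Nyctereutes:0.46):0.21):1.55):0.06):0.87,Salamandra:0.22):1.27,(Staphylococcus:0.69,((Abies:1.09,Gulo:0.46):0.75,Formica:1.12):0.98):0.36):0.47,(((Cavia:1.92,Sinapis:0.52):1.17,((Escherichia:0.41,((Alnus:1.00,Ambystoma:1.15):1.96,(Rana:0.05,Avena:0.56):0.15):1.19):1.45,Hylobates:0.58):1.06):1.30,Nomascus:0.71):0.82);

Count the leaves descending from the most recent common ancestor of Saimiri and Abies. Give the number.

13

The MRCA of Saimiri and Abies is the node subtending (((Capsella,((Gallus,Solenopsis),((Triturus,Musca),((Saimiri,Pan),Nyctereutes)))),Salamandra),(Staphylococcus,((Abies,Gulo),Formica))).
That clade contains 13 terminal taxa: Abies, Capsella, Formica, Gallus, Gulo, Musca, Nyctereutes, Pan, Saimiri, Salamandra, Solenopsis, Staphylococcus, Triturus.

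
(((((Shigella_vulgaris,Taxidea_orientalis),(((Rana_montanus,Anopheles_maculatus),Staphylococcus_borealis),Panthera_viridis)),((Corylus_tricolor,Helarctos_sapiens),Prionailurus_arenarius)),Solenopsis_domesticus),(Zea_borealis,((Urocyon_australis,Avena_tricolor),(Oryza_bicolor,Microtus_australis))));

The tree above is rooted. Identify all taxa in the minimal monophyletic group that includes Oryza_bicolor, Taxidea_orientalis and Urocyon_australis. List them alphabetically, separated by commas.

Anopheles_maculatus, Avena_tricolor, Corylus_tricolor, Helarctos_sapiens, Microtus_australis, Oryza_bicolor, Panthera_viridis, Prionailurus_arenarius, Rana_montanus, Shigella_vulgaris, Solenopsis_domesticus, Staphylococcus_borealis, Taxidea_orientalis, Urocyon_australis, Zea_borealis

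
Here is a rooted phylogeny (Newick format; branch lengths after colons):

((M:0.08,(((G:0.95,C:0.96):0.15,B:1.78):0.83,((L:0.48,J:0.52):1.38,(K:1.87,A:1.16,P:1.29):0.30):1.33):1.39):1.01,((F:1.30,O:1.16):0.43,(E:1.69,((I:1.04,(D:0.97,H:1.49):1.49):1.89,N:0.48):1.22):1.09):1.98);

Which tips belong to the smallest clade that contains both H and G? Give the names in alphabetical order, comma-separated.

Tracing H: it sits inside (D,H).
Tracing G: it sits inside (G,C).
The smallest clade enclosing both is the whole tree (their MRCA is the root), so the answer is all 16 tips in alphabetical order.

A, B, C, D, E, F, G, H, I, J, K, L, M, N, O, P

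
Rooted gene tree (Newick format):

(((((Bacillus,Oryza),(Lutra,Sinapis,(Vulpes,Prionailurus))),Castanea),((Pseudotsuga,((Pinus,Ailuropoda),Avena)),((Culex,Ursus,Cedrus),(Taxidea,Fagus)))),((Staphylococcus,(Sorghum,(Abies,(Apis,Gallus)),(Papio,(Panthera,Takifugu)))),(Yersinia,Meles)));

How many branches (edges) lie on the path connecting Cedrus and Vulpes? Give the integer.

9

The MRCA of Cedrus and Vulpes is the node subtending ((((Bacillus,Oryza),(Lutra,Sinapis,(Vulpes,Prionailurus))),Castanea),((Pseudotsuga,((Pinus,Ailuropoda),Avena)),((Culex,Ursus,Cedrus),(Taxidea,Fagus)))).
From Cedrus up to that node: 4 branches. From Vulpes up to the same node: 5 branches. Total: 4 + 5 = 9.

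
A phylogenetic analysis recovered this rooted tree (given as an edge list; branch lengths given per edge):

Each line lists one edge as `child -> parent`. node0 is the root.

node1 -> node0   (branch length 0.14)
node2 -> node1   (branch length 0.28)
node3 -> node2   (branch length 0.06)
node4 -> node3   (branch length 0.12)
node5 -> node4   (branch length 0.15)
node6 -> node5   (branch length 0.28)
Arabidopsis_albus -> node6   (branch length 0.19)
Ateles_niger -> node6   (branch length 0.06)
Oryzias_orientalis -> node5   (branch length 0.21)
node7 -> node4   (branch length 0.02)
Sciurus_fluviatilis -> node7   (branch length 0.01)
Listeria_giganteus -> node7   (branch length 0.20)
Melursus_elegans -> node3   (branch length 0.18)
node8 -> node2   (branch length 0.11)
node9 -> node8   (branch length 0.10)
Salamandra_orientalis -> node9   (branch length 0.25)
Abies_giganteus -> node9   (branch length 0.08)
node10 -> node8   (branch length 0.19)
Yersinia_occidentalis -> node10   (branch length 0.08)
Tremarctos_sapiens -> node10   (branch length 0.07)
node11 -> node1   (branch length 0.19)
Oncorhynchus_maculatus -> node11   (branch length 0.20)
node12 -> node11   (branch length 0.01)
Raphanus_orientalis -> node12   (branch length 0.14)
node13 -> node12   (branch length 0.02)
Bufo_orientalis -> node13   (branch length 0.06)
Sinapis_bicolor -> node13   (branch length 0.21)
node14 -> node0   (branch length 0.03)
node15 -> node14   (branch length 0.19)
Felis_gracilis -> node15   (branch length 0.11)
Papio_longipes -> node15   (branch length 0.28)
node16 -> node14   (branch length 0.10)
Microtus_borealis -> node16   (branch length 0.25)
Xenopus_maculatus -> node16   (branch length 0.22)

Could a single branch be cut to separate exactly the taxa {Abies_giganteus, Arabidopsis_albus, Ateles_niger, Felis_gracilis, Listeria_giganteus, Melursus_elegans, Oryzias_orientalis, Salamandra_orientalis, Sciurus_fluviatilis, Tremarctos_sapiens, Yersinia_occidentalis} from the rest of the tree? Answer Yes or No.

No

The MRCA of the listed taxa is the root, so the smallest clade containing them is the whole tree.
That clade also contains Bufo_orientalis, Microtus_borealis, Oncorhynchus_maculatus, Papio_longipes, Raphanus_orientalis, Sinapis_bicolor, Xenopus_maculatus, which are not in the proposed group, so the group is not monophyletic.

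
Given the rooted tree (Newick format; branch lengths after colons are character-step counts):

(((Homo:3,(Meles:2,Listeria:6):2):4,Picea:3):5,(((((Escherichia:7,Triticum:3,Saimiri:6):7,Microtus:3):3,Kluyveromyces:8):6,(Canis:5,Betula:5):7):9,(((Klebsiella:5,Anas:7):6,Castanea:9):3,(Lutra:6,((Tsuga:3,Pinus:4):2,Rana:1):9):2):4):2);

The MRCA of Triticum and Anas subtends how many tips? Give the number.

14

The MRCA of Triticum and Anas is the node subtending (((((Escherichia,Triticum,Saimiri),Microtus),Kluyveromyces),(Canis,Betula)),(((Klebsiella,Anas),Castanea),(Lutra,((Tsuga,Pinus),Rana)))).
That clade contains 14 terminal taxa: Anas, Betula, Canis, Castanea, Escherichia, Klebsiella, Kluyveromyces, Lutra, Microtus, Pinus, Rana, Saimiri, Triticum, Tsuga.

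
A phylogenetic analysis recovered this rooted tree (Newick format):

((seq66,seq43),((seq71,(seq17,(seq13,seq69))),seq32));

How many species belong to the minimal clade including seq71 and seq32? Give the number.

5

The MRCA of seq71 and seq32 is the node subtending ((seq71,(seq17,(seq13,seq69))),seq32).
That clade contains 5 terminal taxa: seq13, seq17, seq32, seq69, seq71.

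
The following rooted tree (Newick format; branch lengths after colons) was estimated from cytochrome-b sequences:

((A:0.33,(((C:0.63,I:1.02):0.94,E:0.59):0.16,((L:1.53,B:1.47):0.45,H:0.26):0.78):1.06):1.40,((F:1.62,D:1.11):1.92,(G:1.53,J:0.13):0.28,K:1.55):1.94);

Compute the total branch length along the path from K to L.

8.71

The path runs K → … → MRCA → … → L; the MRCA is the root of the tree.
Branch lengths along that path: 1.55 + 1.94 + 1.40 + 1.06 + 0.78 + 0.45 + 1.53 = 8.71.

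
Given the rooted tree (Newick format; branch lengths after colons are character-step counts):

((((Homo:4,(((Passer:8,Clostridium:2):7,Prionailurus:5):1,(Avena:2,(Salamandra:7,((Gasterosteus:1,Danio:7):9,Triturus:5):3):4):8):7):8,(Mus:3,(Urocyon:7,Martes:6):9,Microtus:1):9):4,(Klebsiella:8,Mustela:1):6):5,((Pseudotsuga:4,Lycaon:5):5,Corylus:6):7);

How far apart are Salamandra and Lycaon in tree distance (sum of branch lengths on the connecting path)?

60

The path runs Salamandra → … → MRCA → … → Lycaon; the MRCA is the root of the tree.
Branch lengths along that path: 7 + 4 + 8 + 7 + 8 + 4 + 5 + 7 + 5 + 5 = 60.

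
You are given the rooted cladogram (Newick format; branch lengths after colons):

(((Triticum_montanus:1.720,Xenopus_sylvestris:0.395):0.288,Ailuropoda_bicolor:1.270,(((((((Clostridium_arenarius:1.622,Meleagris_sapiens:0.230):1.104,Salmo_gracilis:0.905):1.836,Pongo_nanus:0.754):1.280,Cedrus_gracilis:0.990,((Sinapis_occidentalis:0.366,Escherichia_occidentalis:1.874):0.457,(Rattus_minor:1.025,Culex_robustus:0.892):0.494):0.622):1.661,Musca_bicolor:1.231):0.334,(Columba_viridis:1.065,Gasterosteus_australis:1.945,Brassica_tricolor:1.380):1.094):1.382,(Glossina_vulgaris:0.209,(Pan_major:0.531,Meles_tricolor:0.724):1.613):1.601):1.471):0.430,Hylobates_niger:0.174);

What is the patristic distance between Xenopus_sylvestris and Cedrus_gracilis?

6.521

The path runs Xenopus_sylvestris → … → MRCA → … → Cedrus_gracilis; the MRCA is the node subtending ((Triticum_montanus,Xenopus_sylvestris),Ailuropoda_bicolor,(((((((Clostridium_arenarius,Meleagris_sapiens),Salmo_gracilis),Pongo_nanus),Cedrus_gracilis,((Sinapis_occidentalis,Escherichia_occidentalis),(Rattus_minor,Culex_robustus))),Musca_bicolor),(Columba_viridis,Gasterosteus_australis,Brassica_tricolor)),(Glossina_vulgaris,(Pan_major,Meles_tricolor)))).
Branch lengths along that path: 0.395 + 0.288 + 1.471 + 1.382 + 0.334 + 1.661 + 0.990 = 6.521.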